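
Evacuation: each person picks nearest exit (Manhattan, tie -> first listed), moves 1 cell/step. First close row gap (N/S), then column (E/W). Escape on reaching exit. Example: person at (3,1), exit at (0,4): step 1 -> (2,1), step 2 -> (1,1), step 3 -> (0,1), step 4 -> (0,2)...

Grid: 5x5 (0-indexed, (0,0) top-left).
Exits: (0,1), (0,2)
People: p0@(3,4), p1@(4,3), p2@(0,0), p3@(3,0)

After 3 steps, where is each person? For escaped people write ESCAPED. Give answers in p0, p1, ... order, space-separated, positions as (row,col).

Step 1: p0:(3,4)->(2,4) | p1:(4,3)->(3,3) | p2:(0,0)->(0,1)->EXIT | p3:(3,0)->(2,0)
Step 2: p0:(2,4)->(1,4) | p1:(3,3)->(2,3) | p2:escaped | p3:(2,0)->(1,0)
Step 3: p0:(1,4)->(0,4) | p1:(2,3)->(1,3) | p2:escaped | p3:(1,0)->(0,0)

(0,4) (1,3) ESCAPED (0,0)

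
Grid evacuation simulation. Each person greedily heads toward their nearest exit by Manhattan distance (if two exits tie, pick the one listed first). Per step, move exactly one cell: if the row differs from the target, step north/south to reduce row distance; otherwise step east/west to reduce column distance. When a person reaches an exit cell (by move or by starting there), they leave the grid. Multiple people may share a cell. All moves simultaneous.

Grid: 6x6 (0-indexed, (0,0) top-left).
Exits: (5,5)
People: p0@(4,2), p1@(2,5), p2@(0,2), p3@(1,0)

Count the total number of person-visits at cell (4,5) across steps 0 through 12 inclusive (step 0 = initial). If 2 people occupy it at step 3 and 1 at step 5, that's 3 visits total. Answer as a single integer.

Answer: 1

Derivation:
Step 0: p0@(4,2) p1@(2,5) p2@(0,2) p3@(1,0) -> at (4,5): 0 [-], cum=0
Step 1: p0@(5,2) p1@(3,5) p2@(1,2) p3@(2,0) -> at (4,5): 0 [-], cum=0
Step 2: p0@(5,3) p1@(4,5) p2@(2,2) p3@(3,0) -> at (4,5): 1 [p1], cum=1
Step 3: p0@(5,4) p1@ESC p2@(3,2) p3@(4,0) -> at (4,5): 0 [-], cum=1
Step 4: p0@ESC p1@ESC p2@(4,2) p3@(5,0) -> at (4,5): 0 [-], cum=1
Step 5: p0@ESC p1@ESC p2@(5,2) p3@(5,1) -> at (4,5): 0 [-], cum=1
Step 6: p0@ESC p1@ESC p2@(5,3) p3@(5,2) -> at (4,5): 0 [-], cum=1
Step 7: p0@ESC p1@ESC p2@(5,4) p3@(5,3) -> at (4,5): 0 [-], cum=1
Step 8: p0@ESC p1@ESC p2@ESC p3@(5,4) -> at (4,5): 0 [-], cum=1
Step 9: p0@ESC p1@ESC p2@ESC p3@ESC -> at (4,5): 0 [-], cum=1
Total visits = 1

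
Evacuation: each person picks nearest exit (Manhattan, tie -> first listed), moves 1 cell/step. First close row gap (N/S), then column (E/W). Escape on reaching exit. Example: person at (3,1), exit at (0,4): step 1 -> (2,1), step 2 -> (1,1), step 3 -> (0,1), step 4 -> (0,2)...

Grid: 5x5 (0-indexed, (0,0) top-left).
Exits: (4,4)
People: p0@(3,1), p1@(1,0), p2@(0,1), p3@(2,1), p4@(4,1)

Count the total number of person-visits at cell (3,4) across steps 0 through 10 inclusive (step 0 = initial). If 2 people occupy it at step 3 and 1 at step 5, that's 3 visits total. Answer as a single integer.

Answer: 0

Derivation:
Step 0: p0@(3,1) p1@(1,0) p2@(0,1) p3@(2,1) p4@(4,1) -> at (3,4): 0 [-], cum=0
Step 1: p0@(4,1) p1@(2,0) p2@(1,1) p3@(3,1) p4@(4,2) -> at (3,4): 0 [-], cum=0
Step 2: p0@(4,2) p1@(3,0) p2@(2,1) p3@(4,1) p4@(4,3) -> at (3,4): 0 [-], cum=0
Step 3: p0@(4,3) p1@(4,0) p2@(3,1) p3@(4,2) p4@ESC -> at (3,4): 0 [-], cum=0
Step 4: p0@ESC p1@(4,1) p2@(4,1) p3@(4,3) p4@ESC -> at (3,4): 0 [-], cum=0
Step 5: p0@ESC p1@(4,2) p2@(4,2) p3@ESC p4@ESC -> at (3,4): 0 [-], cum=0
Step 6: p0@ESC p1@(4,3) p2@(4,3) p3@ESC p4@ESC -> at (3,4): 0 [-], cum=0
Step 7: p0@ESC p1@ESC p2@ESC p3@ESC p4@ESC -> at (3,4): 0 [-], cum=0
Total visits = 0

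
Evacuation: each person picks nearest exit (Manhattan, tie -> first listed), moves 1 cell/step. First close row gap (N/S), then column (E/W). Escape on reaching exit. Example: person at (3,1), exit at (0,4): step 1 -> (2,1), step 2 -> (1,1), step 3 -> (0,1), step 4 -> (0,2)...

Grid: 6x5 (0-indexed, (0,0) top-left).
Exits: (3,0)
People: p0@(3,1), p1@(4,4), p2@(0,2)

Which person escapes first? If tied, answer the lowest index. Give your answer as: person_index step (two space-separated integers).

Answer: 0 1

Derivation:
Step 1: p0:(3,1)->(3,0)->EXIT | p1:(4,4)->(3,4) | p2:(0,2)->(1,2)
Step 2: p0:escaped | p1:(3,4)->(3,3) | p2:(1,2)->(2,2)
Step 3: p0:escaped | p1:(3,3)->(3,2) | p2:(2,2)->(3,2)
Step 4: p0:escaped | p1:(3,2)->(3,1) | p2:(3,2)->(3,1)
Step 5: p0:escaped | p1:(3,1)->(3,0)->EXIT | p2:(3,1)->(3,0)->EXIT
Exit steps: [1, 5, 5]
First to escape: p0 at step 1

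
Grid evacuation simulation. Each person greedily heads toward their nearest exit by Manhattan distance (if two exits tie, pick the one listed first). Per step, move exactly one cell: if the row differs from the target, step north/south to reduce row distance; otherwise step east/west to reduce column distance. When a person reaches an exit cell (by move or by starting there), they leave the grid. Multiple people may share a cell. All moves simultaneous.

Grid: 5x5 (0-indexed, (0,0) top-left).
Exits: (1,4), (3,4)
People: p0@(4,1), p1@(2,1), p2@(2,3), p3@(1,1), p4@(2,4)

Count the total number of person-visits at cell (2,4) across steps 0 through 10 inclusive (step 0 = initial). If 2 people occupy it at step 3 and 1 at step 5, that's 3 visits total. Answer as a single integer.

Step 0: p0@(4,1) p1@(2,1) p2@(2,3) p3@(1,1) p4@(2,4) -> at (2,4): 1 [p4], cum=1
Step 1: p0@(3,1) p1@(1,1) p2@(1,3) p3@(1,2) p4@ESC -> at (2,4): 0 [-], cum=1
Step 2: p0@(3,2) p1@(1,2) p2@ESC p3@(1,3) p4@ESC -> at (2,4): 0 [-], cum=1
Step 3: p0@(3,3) p1@(1,3) p2@ESC p3@ESC p4@ESC -> at (2,4): 0 [-], cum=1
Step 4: p0@ESC p1@ESC p2@ESC p3@ESC p4@ESC -> at (2,4): 0 [-], cum=1
Total visits = 1

Answer: 1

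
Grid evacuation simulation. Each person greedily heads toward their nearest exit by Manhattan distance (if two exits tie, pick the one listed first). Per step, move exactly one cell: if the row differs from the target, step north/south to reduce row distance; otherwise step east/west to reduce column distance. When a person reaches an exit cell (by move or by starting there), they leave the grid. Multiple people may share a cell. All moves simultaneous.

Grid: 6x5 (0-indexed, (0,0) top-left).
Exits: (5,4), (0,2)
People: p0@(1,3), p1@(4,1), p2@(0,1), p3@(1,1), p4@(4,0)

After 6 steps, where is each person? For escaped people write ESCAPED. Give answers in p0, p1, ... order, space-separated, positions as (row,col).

Step 1: p0:(1,3)->(0,3) | p1:(4,1)->(5,1) | p2:(0,1)->(0,2)->EXIT | p3:(1,1)->(0,1) | p4:(4,0)->(5,0)
Step 2: p0:(0,3)->(0,2)->EXIT | p1:(5,1)->(5,2) | p2:escaped | p3:(0,1)->(0,2)->EXIT | p4:(5,0)->(5,1)
Step 3: p0:escaped | p1:(5,2)->(5,3) | p2:escaped | p3:escaped | p4:(5,1)->(5,2)
Step 4: p0:escaped | p1:(5,3)->(5,4)->EXIT | p2:escaped | p3:escaped | p4:(5,2)->(5,3)
Step 5: p0:escaped | p1:escaped | p2:escaped | p3:escaped | p4:(5,3)->(5,4)->EXIT

ESCAPED ESCAPED ESCAPED ESCAPED ESCAPED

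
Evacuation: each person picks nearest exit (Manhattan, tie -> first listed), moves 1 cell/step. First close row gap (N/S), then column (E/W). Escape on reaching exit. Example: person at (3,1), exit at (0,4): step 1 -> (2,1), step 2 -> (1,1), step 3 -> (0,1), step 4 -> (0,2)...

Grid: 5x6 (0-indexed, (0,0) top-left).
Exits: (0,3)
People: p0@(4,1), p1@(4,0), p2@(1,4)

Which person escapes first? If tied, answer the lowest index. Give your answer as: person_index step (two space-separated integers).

Step 1: p0:(4,1)->(3,1) | p1:(4,0)->(3,0) | p2:(1,4)->(0,4)
Step 2: p0:(3,1)->(2,1) | p1:(3,0)->(2,0) | p2:(0,4)->(0,3)->EXIT
Step 3: p0:(2,1)->(1,1) | p1:(2,0)->(1,0) | p2:escaped
Step 4: p0:(1,1)->(0,1) | p1:(1,0)->(0,0) | p2:escaped
Step 5: p0:(0,1)->(0,2) | p1:(0,0)->(0,1) | p2:escaped
Step 6: p0:(0,2)->(0,3)->EXIT | p1:(0,1)->(0,2) | p2:escaped
Step 7: p0:escaped | p1:(0,2)->(0,3)->EXIT | p2:escaped
Exit steps: [6, 7, 2]
First to escape: p2 at step 2

Answer: 2 2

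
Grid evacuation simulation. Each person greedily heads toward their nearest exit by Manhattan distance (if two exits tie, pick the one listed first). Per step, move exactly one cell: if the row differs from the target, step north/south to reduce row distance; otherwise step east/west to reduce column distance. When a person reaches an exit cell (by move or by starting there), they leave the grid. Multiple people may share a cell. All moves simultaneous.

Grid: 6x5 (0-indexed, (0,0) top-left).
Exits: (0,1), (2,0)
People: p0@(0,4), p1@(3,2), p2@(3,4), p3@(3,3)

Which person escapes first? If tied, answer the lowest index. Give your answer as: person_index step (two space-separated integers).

Answer: 0 3

Derivation:
Step 1: p0:(0,4)->(0,3) | p1:(3,2)->(2,2) | p2:(3,4)->(2,4) | p3:(3,3)->(2,3)
Step 2: p0:(0,3)->(0,2) | p1:(2,2)->(2,1) | p2:(2,4)->(2,3) | p3:(2,3)->(2,2)
Step 3: p0:(0,2)->(0,1)->EXIT | p1:(2,1)->(2,0)->EXIT | p2:(2,3)->(2,2) | p3:(2,2)->(2,1)
Step 4: p0:escaped | p1:escaped | p2:(2,2)->(2,1) | p3:(2,1)->(2,0)->EXIT
Step 5: p0:escaped | p1:escaped | p2:(2,1)->(2,0)->EXIT | p3:escaped
Exit steps: [3, 3, 5, 4]
First to escape: p0 at step 3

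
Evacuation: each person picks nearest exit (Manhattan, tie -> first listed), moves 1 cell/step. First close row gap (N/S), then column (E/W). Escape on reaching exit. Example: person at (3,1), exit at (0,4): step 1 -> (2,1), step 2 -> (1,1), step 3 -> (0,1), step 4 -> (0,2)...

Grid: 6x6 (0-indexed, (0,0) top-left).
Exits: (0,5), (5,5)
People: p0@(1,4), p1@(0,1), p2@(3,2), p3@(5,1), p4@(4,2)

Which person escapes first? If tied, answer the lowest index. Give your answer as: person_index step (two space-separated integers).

Answer: 0 2

Derivation:
Step 1: p0:(1,4)->(0,4) | p1:(0,1)->(0,2) | p2:(3,2)->(4,2) | p3:(5,1)->(5,2) | p4:(4,2)->(5,2)
Step 2: p0:(0,4)->(0,5)->EXIT | p1:(0,2)->(0,3) | p2:(4,2)->(5,2) | p3:(5,2)->(5,3) | p4:(5,2)->(5,3)
Step 3: p0:escaped | p1:(0,3)->(0,4) | p2:(5,2)->(5,3) | p3:(5,3)->(5,4) | p4:(5,3)->(5,4)
Step 4: p0:escaped | p1:(0,4)->(0,5)->EXIT | p2:(5,3)->(5,4) | p3:(5,4)->(5,5)->EXIT | p4:(5,4)->(5,5)->EXIT
Step 5: p0:escaped | p1:escaped | p2:(5,4)->(5,5)->EXIT | p3:escaped | p4:escaped
Exit steps: [2, 4, 5, 4, 4]
First to escape: p0 at step 2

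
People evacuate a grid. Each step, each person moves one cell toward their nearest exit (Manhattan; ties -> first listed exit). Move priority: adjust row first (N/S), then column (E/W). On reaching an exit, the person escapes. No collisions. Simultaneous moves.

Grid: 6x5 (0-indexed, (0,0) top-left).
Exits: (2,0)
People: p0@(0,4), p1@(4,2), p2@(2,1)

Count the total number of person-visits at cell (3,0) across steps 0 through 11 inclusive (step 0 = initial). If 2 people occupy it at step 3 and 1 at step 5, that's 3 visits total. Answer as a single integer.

Step 0: p0@(0,4) p1@(4,2) p2@(2,1) -> at (3,0): 0 [-], cum=0
Step 1: p0@(1,4) p1@(3,2) p2@ESC -> at (3,0): 0 [-], cum=0
Step 2: p0@(2,4) p1@(2,2) p2@ESC -> at (3,0): 0 [-], cum=0
Step 3: p0@(2,3) p1@(2,1) p2@ESC -> at (3,0): 0 [-], cum=0
Step 4: p0@(2,2) p1@ESC p2@ESC -> at (3,0): 0 [-], cum=0
Step 5: p0@(2,1) p1@ESC p2@ESC -> at (3,0): 0 [-], cum=0
Step 6: p0@ESC p1@ESC p2@ESC -> at (3,0): 0 [-], cum=0
Total visits = 0

Answer: 0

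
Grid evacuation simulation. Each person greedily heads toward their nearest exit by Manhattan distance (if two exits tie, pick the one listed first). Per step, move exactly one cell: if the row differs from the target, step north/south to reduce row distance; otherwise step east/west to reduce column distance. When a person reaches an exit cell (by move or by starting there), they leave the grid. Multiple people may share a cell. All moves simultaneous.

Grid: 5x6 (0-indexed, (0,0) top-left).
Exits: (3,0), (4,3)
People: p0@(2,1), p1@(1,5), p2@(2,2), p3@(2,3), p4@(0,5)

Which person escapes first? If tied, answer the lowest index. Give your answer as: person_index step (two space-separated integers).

Step 1: p0:(2,1)->(3,1) | p1:(1,5)->(2,5) | p2:(2,2)->(3,2) | p3:(2,3)->(3,3) | p4:(0,5)->(1,5)
Step 2: p0:(3,1)->(3,0)->EXIT | p1:(2,5)->(3,5) | p2:(3,2)->(3,1) | p3:(3,3)->(4,3)->EXIT | p4:(1,5)->(2,5)
Step 3: p0:escaped | p1:(3,5)->(4,5) | p2:(3,1)->(3,0)->EXIT | p3:escaped | p4:(2,5)->(3,5)
Step 4: p0:escaped | p1:(4,5)->(4,4) | p2:escaped | p3:escaped | p4:(3,5)->(4,5)
Step 5: p0:escaped | p1:(4,4)->(4,3)->EXIT | p2:escaped | p3:escaped | p4:(4,5)->(4,4)
Step 6: p0:escaped | p1:escaped | p2:escaped | p3:escaped | p4:(4,4)->(4,3)->EXIT
Exit steps: [2, 5, 3, 2, 6]
First to escape: p0 at step 2

Answer: 0 2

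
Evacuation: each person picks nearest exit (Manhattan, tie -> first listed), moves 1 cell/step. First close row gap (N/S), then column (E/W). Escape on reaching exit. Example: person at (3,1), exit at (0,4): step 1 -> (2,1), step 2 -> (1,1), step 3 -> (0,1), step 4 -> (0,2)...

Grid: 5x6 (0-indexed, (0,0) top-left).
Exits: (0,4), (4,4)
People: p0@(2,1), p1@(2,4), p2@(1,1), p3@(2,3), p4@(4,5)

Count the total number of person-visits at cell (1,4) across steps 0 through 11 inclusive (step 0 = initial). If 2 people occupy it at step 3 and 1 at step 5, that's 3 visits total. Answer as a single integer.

Step 0: p0@(2,1) p1@(2,4) p2@(1,1) p3@(2,3) p4@(4,5) -> at (1,4): 0 [-], cum=0
Step 1: p0@(1,1) p1@(1,4) p2@(0,1) p3@(1,3) p4@ESC -> at (1,4): 1 [p1], cum=1
Step 2: p0@(0,1) p1@ESC p2@(0,2) p3@(0,3) p4@ESC -> at (1,4): 0 [-], cum=1
Step 3: p0@(0,2) p1@ESC p2@(0,3) p3@ESC p4@ESC -> at (1,4): 0 [-], cum=1
Step 4: p0@(0,3) p1@ESC p2@ESC p3@ESC p4@ESC -> at (1,4): 0 [-], cum=1
Step 5: p0@ESC p1@ESC p2@ESC p3@ESC p4@ESC -> at (1,4): 0 [-], cum=1
Total visits = 1

Answer: 1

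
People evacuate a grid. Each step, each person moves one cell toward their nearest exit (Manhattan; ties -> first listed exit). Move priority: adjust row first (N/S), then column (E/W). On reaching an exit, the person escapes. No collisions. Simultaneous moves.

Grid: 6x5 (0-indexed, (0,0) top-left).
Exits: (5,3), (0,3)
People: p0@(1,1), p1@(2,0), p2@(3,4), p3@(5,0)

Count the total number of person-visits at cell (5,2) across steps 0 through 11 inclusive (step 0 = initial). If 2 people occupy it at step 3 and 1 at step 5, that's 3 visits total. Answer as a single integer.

Step 0: p0@(1,1) p1@(2,0) p2@(3,4) p3@(5,0) -> at (5,2): 0 [-], cum=0
Step 1: p0@(0,1) p1@(1,0) p2@(4,4) p3@(5,1) -> at (5,2): 0 [-], cum=0
Step 2: p0@(0,2) p1@(0,0) p2@(5,4) p3@(5,2) -> at (5,2): 1 [p3], cum=1
Step 3: p0@ESC p1@(0,1) p2@ESC p3@ESC -> at (5,2): 0 [-], cum=1
Step 4: p0@ESC p1@(0,2) p2@ESC p3@ESC -> at (5,2): 0 [-], cum=1
Step 5: p0@ESC p1@ESC p2@ESC p3@ESC -> at (5,2): 0 [-], cum=1
Total visits = 1

Answer: 1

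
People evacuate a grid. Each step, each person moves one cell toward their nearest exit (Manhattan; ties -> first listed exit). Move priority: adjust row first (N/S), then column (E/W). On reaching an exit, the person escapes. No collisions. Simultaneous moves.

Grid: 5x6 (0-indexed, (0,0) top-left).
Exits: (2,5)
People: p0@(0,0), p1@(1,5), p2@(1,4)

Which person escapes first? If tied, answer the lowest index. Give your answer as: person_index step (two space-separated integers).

Answer: 1 1

Derivation:
Step 1: p0:(0,0)->(1,0) | p1:(1,5)->(2,5)->EXIT | p2:(1,4)->(2,4)
Step 2: p0:(1,0)->(2,0) | p1:escaped | p2:(2,4)->(2,5)->EXIT
Step 3: p0:(2,0)->(2,1) | p1:escaped | p2:escaped
Step 4: p0:(2,1)->(2,2) | p1:escaped | p2:escaped
Step 5: p0:(2,2)->(2,3) | p1:escaped | p2:escaped
Step 6: p0:(2,3)->(2,4) | p1:escaped | p2:escaped
Step 7: p0:(2,4)->(2,5)->EXIT | p1:escaped | p2:escaped
Exit steps: [7, 1, 2]
First to escape: p1 at step 1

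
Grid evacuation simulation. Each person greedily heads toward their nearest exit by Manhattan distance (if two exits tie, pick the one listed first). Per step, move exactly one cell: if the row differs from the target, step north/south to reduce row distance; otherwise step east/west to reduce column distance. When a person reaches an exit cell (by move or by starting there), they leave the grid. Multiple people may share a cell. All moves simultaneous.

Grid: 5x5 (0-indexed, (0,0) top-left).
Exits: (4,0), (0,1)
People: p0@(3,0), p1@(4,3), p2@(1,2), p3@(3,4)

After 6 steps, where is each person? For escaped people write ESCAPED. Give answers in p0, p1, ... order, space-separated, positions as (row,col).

Step 1: p0:(3,0)->(4,0)->EXIT | p1:(4,3)->(4,2) | p2:(1,2)->(0,2) | p3:(3,4)->(4,4)
Step 2: p0:escaped | p1:(4,2)->(4,1) | p2:(0,2)->(0,1)->EXIT | p3:(4,4)->(4,3)
Step 3: p0:escaped | p1:(4,1)->(4,0)->EXIT | p2:escaped | p3:(4,3)->(4,2)
Step 4: p0:escaped | p1:escaped | p2:escaped | p3:(4,2)->(4,1)
Step 5: p0:escaped | p1:escaped | p2:escaped | p3:(4,1)->(4,0)->EXIT

ESCAPED ESCAPED ESCAPED ESCAPED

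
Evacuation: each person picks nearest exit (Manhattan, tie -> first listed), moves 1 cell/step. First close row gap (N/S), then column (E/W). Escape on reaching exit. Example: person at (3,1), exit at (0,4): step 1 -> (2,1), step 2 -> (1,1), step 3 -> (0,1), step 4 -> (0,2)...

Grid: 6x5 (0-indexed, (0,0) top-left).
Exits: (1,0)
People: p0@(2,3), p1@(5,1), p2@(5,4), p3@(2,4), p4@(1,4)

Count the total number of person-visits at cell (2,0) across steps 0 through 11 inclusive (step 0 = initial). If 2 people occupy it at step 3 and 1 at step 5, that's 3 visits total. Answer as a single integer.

Step 0: p0@(2,3) p1@(5,1) p2@(5,4) p3@(2,4) p4@(1,4) -> at (2,0): 0 [-], cum=0
Step 1: p0@(1,3) p1@(4,1) p2@(4,4) p3@(1,4) p4@(1,3) -> at (2,0): 0 [-], cum=0
Step 2: p0@(1,2) p1@(3,1) p2@(3,4) p3@(1,3) p4@(1,2) -> at (2,0): 0 [-], cum=0
Step 3: p0@(1,1) p1@(2,1) p2@(2,4) p3@(1,2) p4@(1,1) -> at (2,0): 0 [-], cum=0
Step 4: p0@ESC p1@(1,1) p2@(1,4) p3@(1,1) p4@ESC -> at (2,0): 0 [-], cum=0
Step 5: p0@ESC p1@ESC p2@(1,3) p3@ESC p4@ESC -> at (2,0): 0 [-], cum=0
Step 6: p0@ESC p1@ESC p2@(1,2) p3@ESC p4@ESC -> at (2,0): 0 [-], cum=0
Step 7: p0@ESC p1@ESC p2@(1,1) p3@ESC p4@ESC -> at (2,0): 0 [-], cum=0
Step 8: p0@ESC p1@ESC p2@ESC p3@ESC p4@ESC -> at (2,0): 0 [-], cum=0
Total visits = 0

Answer: 0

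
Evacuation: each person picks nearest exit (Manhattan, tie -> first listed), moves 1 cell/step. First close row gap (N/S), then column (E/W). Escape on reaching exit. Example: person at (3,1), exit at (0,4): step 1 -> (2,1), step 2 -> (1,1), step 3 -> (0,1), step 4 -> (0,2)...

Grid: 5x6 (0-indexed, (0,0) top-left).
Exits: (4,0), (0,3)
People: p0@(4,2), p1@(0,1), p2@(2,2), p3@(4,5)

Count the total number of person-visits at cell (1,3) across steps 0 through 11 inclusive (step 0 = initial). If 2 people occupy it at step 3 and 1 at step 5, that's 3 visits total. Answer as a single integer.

Step 0: p0@(4,2) p1@(0,1) p2@(2,2) p3@(4,5) -> at (1,3): 0 [-], cum=0
Step 1: p0@(4,1) p1@(0,2) p2@(1,2) p3@(4,4) -> at (1,3): 0 [-], cum=0
Step 2: p0@ESC p1@ESC p2@(0,2) p3@(4,3) -> at (1,3): 0 [-], cum=0
Step 3: p0@ESC p1@ESC p2@ESC p3@(4,2) -> at (1,3): 0 [-], cum=0
Step 4: p0@ESC p1@ESC p2@ESC p3@(4,1) -> at (1,3): 0 [-], cum=0
Step 5: p0@ESC p1@ESC p2@ESC p3@ESC -> at (1,3): 0 [-], cum=0
Total visits = 0

Answer: 0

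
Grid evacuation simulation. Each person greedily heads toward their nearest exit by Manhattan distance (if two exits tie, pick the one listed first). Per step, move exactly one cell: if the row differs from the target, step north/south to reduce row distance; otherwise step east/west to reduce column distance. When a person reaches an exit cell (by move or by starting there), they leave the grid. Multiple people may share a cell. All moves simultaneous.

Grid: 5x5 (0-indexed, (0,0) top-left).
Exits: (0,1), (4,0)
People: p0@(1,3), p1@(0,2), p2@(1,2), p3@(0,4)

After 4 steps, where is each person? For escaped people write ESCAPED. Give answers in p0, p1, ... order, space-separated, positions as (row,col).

Step 1: p0:(1,3)->(0,3) | p1:(0,2)->(0,1)->EXIT | p2:(1,2)->(0,2) | p3:(0,4)->(0,3)
Step 2: p0:(0,3)->(0,2) | p1:escaped | p2:(0,2)->(0,1)->EXIT | p3:(0,3)->(0,2)
Step 3: p0:(0,2)->(0,1)->EXIT | p1:escaped | p2:escaped | p3:(0,2)->(0,1)->EXIT

ESCAPED ESCAPED ESCAPED ESCAPED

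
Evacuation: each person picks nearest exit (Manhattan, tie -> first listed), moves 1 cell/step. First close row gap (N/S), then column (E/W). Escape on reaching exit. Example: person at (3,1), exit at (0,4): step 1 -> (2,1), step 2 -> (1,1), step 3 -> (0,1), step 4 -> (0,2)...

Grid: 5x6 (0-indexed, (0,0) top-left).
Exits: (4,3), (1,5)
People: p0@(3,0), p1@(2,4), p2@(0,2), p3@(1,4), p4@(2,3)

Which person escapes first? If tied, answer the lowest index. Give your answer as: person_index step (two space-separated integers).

Answer: 3 1

Derivation:
Step 1: p0:(3,0)->(4,0) | p1:(2,4)->(1,4) | p2:(0,2)->(1,2) | p3:(1,4)->(1,5)->EXIT | p4:(2,3)->(3,3)
Step 2: p0:(4,0)->(4,1) | p1:(1,4)->(1,5)->EXIT | p2:(1,2)->(1,3) | p3:escaped | p4:(3,3)->(4,3)->EXIT
Step 3: p0:(4,1)->(4,2) | p1:escaped | p2:(1,3)->(1,4) | p3:escaped | p4:escaped
Step 4: p0:(4,2)->(4,3)->EXIT | p1:escaped | p2:(1,4)->(1,5)->EXIT | p3:escaped | p4:escaped
Exit steps: [4, 2, 4, 1, 2]
First to escape: p3 at step 1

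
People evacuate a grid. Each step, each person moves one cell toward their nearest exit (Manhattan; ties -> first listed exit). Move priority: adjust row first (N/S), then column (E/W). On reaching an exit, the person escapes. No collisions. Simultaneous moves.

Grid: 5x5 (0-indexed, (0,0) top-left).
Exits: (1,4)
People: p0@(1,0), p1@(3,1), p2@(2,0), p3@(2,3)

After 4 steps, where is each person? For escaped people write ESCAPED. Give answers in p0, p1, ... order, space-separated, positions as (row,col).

Step 1: p0:(1,0)->(1,1) | p1:(3,1)->(2,1) | p2:(2,0)->(1,0) | p3:(2,3)->(1,3)
Step 2: p0:(1,1)->(1,2) | p1:(2,1)->(1,1) | p2:(1,0)->(1,1) | p3:(1,3)->(1,4)->EXIT
Step 3: p0:(1,2)->(1,3) | p1:(1,1)->(1,2) | p2:(1,1)->(1,2) | p3:escaped
Step 4: p0:(1,3)->(1,4)->EXIT | p1:(1,2)->(1,3) | p2:(1,2)->(1,3) | p3:escaped

ESCAPED (1,3) (1,3) ESCAPED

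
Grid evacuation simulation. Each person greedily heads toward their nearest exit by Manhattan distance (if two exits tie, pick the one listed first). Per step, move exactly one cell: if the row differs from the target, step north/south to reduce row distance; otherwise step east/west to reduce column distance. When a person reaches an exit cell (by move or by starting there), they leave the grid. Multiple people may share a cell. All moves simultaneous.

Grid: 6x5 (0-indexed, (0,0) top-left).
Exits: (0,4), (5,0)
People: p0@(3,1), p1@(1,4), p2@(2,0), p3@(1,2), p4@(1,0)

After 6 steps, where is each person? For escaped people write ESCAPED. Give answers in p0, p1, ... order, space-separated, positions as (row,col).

Step 1: p0:(3,1)->(4,1) | p1:(1,4)->(0,4)->EXIT | p2:(2,0)->(3,0) | p3:(1,2)->(0,2) | p4:(1,0)->(2,0)
Step 2: p0:(4,1)->(5,1) | p1:escaped | p2:(3,0)->(4,0) | p3:(0,2)->(0,3) | p4:(2,0)->(3,0)
Step 3: p0:(5,1)->(5,0)->EXIT | p1:escaped | p2:(4,0)->(5,0)->EXIT | p3:(0,3)->(0,4)->EXIT | p4:(3,0)->(4,0)
Step 4: p0:escaped | p1:escaped | p2:escaped | p3:escaped | p4:(4,0)->(5,0)->EXIT

ESCAPED ESCAPED ESCAPED ESCAPED ESCAPED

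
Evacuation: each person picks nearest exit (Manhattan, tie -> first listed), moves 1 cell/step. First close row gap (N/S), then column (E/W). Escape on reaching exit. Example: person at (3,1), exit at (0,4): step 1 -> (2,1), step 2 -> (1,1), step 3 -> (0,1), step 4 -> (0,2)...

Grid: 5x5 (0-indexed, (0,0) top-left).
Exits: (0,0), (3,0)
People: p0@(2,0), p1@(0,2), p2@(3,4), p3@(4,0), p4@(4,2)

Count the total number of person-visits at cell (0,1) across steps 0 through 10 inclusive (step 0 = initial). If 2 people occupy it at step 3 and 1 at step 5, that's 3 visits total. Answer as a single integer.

Answer: 1

Derivation:
Step 0: p0@(2,0) p1@(0,2) p2@(3,4) p3@(4,0) p4@(4,2) -> at (0,1): 0 [-], cum=0
Step 1: p0@ESC p1@(0,1) p2@(3,3) p3@ESC p4@(3,2) -> at (0,1): 1 [p1], cum=1
Step 2: p0@ESC p1@ESC p2@(3,2) p3@ESC p4@(3,1) -> at (0,1): 0 [-], cum=1
Step 3: p0@ESC p1@ESC p2@(3,1) p3@ESC p4@ESC -> at (0,1): 0 [-], cum=1
Step 4: p0@ESC p1@ESC p2@ESC p3@ESC p4@ESC -> at (0,1): 0 [-], cum=1
Total visits = 1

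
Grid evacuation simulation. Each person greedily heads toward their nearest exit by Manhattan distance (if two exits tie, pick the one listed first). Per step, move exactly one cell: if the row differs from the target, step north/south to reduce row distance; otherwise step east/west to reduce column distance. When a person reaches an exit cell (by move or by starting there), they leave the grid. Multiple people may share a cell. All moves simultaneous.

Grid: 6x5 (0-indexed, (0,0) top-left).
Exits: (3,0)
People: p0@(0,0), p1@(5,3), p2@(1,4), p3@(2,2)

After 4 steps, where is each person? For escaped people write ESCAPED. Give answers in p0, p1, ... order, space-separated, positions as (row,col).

Step 1: p0:(0,0)->(1,0) | p1:(5,3)->(4,3) | p2:(1,4)->(2,4) | p3:(2,2)->(3,2)
Step 2: p0:(1,0)->(2,0) | p1:(4,3)->(3,3) | p2:(2,4)->(3,4) | p3:(3,2)->(3,1)
Step 3: p0:(2,0)->(3,0)->EXIT | p1:(3,3)->(3,2) | p2:(3,4)->(3,3) | p3:(3,1)->(3,0)->EXIT
Step 4: p0:escaped | p1:(3,2)->(3,1) | p2:(3,3)->(3,2) | p3:escaped

ESCAPED (3,1) (3,2) ESCAPED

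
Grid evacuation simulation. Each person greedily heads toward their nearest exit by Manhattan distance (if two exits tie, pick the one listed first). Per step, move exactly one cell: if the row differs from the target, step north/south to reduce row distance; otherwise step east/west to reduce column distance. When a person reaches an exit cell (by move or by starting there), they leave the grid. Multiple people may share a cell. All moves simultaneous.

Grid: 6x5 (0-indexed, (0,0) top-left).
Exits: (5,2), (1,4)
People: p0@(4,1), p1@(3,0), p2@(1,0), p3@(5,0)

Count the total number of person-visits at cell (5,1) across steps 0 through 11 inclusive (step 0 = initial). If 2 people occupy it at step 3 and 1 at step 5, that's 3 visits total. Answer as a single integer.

Step 0: p0@(4,1) p1@(3,0) p2@(1,0) p3@(5,0) -> at (5,1): 0 [-], cum=0
Step 1: p0@(5,1) p1@(4,0) p2@(1,1) p3@(5,1) -> at (5,1): 2 [p0,p3], cum=2
Step 2: p0@ESC p1@(5,0) p2@(1,2) p3@ESC -> at (5,1): 0 [-], cum=2
Step 3: p0@ESC p1@(5,1) p2@(1,3) p3@ESC -> at (5,1): 1 [p1], cum=3
Step 4: p0@ESC p1@ESC p2@ESC p3@ESC -> at (5,1): 0 [-], cum=3
Total visits = 3

Answer: 3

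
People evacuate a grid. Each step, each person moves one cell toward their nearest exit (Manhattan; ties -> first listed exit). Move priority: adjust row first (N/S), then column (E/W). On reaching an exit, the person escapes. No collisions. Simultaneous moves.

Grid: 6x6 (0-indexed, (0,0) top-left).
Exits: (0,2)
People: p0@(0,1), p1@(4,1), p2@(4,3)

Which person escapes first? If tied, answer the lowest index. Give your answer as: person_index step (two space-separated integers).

Answer: 0 1

Derivation:
Step 1: p0:(0,1)->(0,2)->EXIT | p1:(4,1)->(3,1) | p2:(4,3)->(3,3)
Step 2: p0:escaped | p1:(3,1)->(2,1) | p2:(3,3)->(2,3)
Step 3: p0:escaped | p1:(2,1)->(1,1) | p2:(2,3)->(1,3)
Step 4: p0:escaped | p1:(1,1)->(0,1) | p2:(1,3)->(0,3)
Step 5: p0:escaped | p1:(0,1)->(0,2)->EXIT | p2:(0,3)->(0,2)->EXIT
Exit steps: [1, 5, 5]
First to escape: p0 at step 1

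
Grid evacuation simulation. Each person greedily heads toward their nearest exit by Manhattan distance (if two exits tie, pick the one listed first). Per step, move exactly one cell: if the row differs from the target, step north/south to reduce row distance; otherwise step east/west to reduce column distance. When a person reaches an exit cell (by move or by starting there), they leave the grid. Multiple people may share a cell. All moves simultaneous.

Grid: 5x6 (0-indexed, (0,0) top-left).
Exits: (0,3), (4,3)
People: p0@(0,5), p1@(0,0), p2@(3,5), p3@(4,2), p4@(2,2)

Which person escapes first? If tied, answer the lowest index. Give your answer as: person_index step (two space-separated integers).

Answer: 3 1

Derivation:
Step 1: p0:(0,5)->(0,4) | p1:(0,0)->(0,1) | p2:(3,5)->(4,5) | p3:(4,2)->(4,3)->EXIT | p4:(2,2)->(1,2)
Step 2: p0:(0,4)->(0,3)->EXIT | p1:(0,1)->(0,2) | p2:(4,5)->(4,4) | p3:escaped | p4:(1,2)->(0,2)
Step 3: p0:escaped | p1:(0,2)->(0,3)->EXIT | p2:(4,4)->(4,3)->EXIT | p3:escaped | p4:(0,2)->(0,3)->EXIT
Exit steps: [2, 3, 3, 1, 3]
First to escape: p3 at step 1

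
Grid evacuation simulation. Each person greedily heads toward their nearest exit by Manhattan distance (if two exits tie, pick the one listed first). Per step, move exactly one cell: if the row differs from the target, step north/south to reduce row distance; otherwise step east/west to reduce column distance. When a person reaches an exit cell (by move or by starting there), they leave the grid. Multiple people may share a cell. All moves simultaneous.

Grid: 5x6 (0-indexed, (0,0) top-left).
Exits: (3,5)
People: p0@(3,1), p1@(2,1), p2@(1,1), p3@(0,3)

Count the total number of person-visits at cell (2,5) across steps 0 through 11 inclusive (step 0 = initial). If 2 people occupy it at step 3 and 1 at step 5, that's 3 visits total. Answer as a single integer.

Step 0: p0@(3,1) p1@(2,1) p2@(1,1) p3@(0,3) -> at (2,5): 0 [-], cum=0
Step 1: p0@(3,2) p1@(3,1) p2@(2,1) p3@(1,3) -> at (2,5): 0 [-], cum=0
Step 2: p0@(3,3) p1@(3,2) p2@(3,1) p3@(2,3) -> at (2,5): 0 [-], cum=0
Step 3: p0@(3,4) p1@(3,3) p2@(3,2) p3@(3,3) -> at (2,5): 0 [-], cum=0
Step 4: p0@ESC p1@(3,4) p2@(3,3) p3@(3,4) -> at (2,5): 0 [-], cum=0
Step 5: p0@ESC p1@ESC p2@(3,4) p3@ESC -> at (2,5): 0 [-], cum=0
Step 6: p0@ESC p1@ESC p2@ESC p3@ESC -> at (2,5): 0 [-], cum=0
Total visits = 0

Answer: 0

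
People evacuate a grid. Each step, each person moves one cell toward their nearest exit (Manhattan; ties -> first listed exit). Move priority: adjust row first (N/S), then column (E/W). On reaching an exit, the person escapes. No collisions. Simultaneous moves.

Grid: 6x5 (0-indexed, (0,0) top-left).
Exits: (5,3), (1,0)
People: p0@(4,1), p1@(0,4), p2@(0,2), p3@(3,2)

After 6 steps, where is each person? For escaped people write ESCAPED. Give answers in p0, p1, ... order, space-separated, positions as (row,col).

Step 1: p0:(4,1)->(5,1) | p1:(0,4)->(1,4) | p2:(0,2)->(1,2) | p3:(3,2)->(4,2)
Step 2: p0:(5,1)->(5,2) | p1:(1,4)->(1,3) | p2:(1,2)->(1,1) | p3:(4,2)->(5,2)
Step 3: p0:(5,2)->(5,3)->EXIT | p1:(1,3)->(1,2) | p2:(1,1)->(1,0)->EXIT | p3:(5,2)->(5,3)->EXIT
Step 4: p0:escaped | p1:(1,2)->(1,1) | p2:escaped | p3:escaped
Step 5: p0:escaped | p1:(1,1)->(1,0)->EXIT | p2:escaped | p3:escaped

ESCAPED ESCAPED ESCAPED ESCAPED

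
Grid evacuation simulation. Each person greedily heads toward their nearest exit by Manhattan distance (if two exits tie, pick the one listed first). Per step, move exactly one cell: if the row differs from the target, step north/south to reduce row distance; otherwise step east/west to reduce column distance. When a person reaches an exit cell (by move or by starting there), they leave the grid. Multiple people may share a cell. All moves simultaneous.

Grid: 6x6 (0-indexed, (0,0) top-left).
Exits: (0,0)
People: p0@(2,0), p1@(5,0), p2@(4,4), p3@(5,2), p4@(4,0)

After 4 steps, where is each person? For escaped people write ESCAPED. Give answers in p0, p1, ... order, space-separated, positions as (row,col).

Step 1: p0:(2,0)->(1,0) | p1:(5,0)->(4,0) | p2:(4,4)->(3,4) | p3:(5,2)->(4,2) | p4:(4,0)->(3,0)
Step 2: p0:(1,0)->(0,0)->EXIT | p1:(4,0)->(3,0) | p2:(3,4)->(2,4) | p3:(4,2)->(3,2) | p4:(3,0)->(2,0)
Step 3: p0:escaped | p1:(3,0)->(2,0) | p2:(2,4)->(1,4) | p3:(3,2)->(2,2) | p4:(2,0)->(1,0)
Step 4: p0:escaped | p1:(2,0)->(1,0) | p2:(1,4)->(0,4) | p3:(2,2)->(1,2) | p4:(1,0)->(0,0)->EXIT

ESCAPED (1,0) (0,4) (1,2) ESCAPED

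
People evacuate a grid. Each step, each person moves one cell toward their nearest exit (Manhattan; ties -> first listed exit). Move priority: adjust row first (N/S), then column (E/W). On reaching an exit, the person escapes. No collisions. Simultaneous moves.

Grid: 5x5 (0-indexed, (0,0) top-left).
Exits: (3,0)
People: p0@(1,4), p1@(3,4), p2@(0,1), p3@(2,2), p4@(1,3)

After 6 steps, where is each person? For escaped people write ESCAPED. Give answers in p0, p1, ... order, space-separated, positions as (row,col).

Step 1: p0:(1,4)->(2,4) | p1:(3,4)->(3,3) | p2:(0,1)->(1,1) | p3:(2,2)->(3,2) | p4:(1,3)->(2,3)
Step 2: p0:(2,4)->(3,4) | p1:(3,3)->(3,2) | p2:(1,1)->(2,1) | p3:(3,2)->(3,1) | p4:(2,3)->(3,3)
Step 3: p0:(3,4)->(3,3) | p1:(3,2)->(3,1) | p2:(2,1)->(3,1) | p3:(3,1)->(3,0)->EXIT | p4:(3,3)->(3,2)
Step 4: p0:(3,3)->(3,2) | p1:(3,1)->(3,0)->EXIT | p2:(3,1)->(3,0)->EXIT | p3:escaped | p4:(3,2)->(3,1)
Step 5: p0:(3,2)->(3,1) | p1:escaped | p2:escaped | p3:escaped | p4:(3,1)->(3,0)->EXIT
Step 6: p0:(3,1)->(3,0)->EXIT | p1:escaped | p2:escaped | p3:escaped | p4:escaped

ESCAPED ESCAPED ESCAPED ESCAPED ESCAPED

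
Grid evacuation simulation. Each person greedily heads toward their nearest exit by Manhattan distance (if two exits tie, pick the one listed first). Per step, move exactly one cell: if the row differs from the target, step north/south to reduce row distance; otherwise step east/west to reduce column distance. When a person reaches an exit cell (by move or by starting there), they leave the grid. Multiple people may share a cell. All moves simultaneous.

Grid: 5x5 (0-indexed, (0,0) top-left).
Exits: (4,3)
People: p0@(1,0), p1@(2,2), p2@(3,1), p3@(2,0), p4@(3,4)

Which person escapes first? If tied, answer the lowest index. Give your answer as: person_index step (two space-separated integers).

Answer: 4 2

Derivation:
Step 1: p0:(1,0)->(2,0) | p1:(2,2)->(3,2) | p2:(3,1)->(4,1) | p3:(2,0)->(3,0) | p4:(3,4)->(4,4)
Step 2: p0:(2,0)->(3,0) | p1:(3,2)->(4,2) | p2:(4,1)->(4,2) | p3:(3,0)->(4,0) | p4:(4,4)->(4,3)->EXIT
Step 3: p0:(3,0)->(4,0) | p1:(4,2)->(4,3)->EXIT | p2:(4,2)->(4,3)->EXIT | p3:(4,0)->(4,1) | p4:escaped
Step 4: p0:(4,0)->(4,1) | p1:escaped | p2:escaped | p3:(4,1)->(4,2) | p4:escaped
Step 5: p0:(4,1)->(4,2) | p1:escaped | p2:escaped | p3:(4,2)->(4,3)->EXIT | p4:escaped
Step 6: p0:(4,2)->(4,3)->EXIT | p1:escaped | p2:escaped | p3:escaped | p4:escaped
Exit steps: [6, 3, 3, 5, 2]
First to escape: p4 at step 2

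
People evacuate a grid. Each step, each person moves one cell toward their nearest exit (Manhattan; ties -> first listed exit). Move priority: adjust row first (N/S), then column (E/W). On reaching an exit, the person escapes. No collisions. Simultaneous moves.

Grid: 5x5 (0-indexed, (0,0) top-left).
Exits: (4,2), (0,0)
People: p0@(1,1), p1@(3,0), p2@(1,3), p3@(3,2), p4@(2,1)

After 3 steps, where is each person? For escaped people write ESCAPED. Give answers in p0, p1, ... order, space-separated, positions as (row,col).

Step 1: p0:(1,1)->(0,1) | p1:(3,0)->(4,0) | p2:(1,3)->(2,3) | p3:(3,2)->(4,2)->EXIT | p4:(2,1)->(3,1)
Step 2: p0:(0,1)->(0,0)->EXIT | p1:(4,0)->(4,1) | p2:(2,3)->(3,3) | p3:escaped | p4:(3,1)->(4,1)
Step 3: p0:escaped | p1:(4,1)->(4,2)->EXIT | p2:(3,3)->(4,3) | p3:escaped | p4:(4,1)->(4,2)->EXIT

ESCAPED ESCAPED (4,3) ESCAPED ESCAPED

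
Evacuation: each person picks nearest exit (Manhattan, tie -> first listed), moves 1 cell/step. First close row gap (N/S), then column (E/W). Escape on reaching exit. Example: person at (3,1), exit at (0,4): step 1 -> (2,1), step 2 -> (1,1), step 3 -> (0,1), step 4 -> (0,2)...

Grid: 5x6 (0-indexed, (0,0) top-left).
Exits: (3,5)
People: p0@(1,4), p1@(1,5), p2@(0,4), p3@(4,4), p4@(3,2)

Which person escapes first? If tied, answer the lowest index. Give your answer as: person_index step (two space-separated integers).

Step 1: p0:(1,4)->(2,4) | p1:(1,5)->(2,5) | p2:(0,4)->(1,4) | p3:(4,4)->(3,4) | p4:(3,2)->(3,3)
Step 2: p0:(2,4)->(3,4) | p1:(2,5)->(3,5)->EXIT | p2:(1,4)->(2,4) | p3:(3,4)->(3,5)->EXIT | p4:(3,3)->(3,4)
Step 3: p0:(3,4)->(3,5)->EXIT | p1:escaped | p2:(2,4)->(3,4) | p3:escaped | p4:(3,4)->(3,5)->EXIT
Step 4: p0:escaped | p1:escaped | p2:(3,4)->(3,5)->EXIT | p3:escaped | p4:escaped
Exit steps: [3, 2, 4, 2, 3]
First to escape: p1 at step 2

Answer: 1 2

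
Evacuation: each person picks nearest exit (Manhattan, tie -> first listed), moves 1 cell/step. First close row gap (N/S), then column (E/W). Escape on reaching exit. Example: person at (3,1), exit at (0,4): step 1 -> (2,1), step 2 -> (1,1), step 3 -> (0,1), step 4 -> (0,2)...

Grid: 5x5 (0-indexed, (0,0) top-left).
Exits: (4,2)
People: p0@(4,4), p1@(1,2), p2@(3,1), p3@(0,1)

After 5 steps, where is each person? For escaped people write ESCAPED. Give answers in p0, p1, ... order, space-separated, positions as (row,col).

Step 1: p0:(4,4)->(4,3) | p1:(1,2)->(2,2) | p2:(3,1)->(4,1) | p3:(0,1)->(1,1)
Step 2: p0:(4,3)->(4,2)->EXIT | p1:(2,2)->(3,2) | p2:(4,1)->(4,2)->EXIT | p3:(1,1)->(2,1)
Step 3: p0:escaped | p1:(3,2)->(4,2)->EXIT | p2:escaped | p3:(2,1)->(3,1)
Step 4: p0:escaped | p1:escaped | p2:escaped | p3:(3,1)->(4,1)
Step 5: p0:escaped | p1:escaped | p2:escaped | p3:(4,1)->(4,2)->EXIT

ESCAPED ESCAPED ESCAPED ESCAPED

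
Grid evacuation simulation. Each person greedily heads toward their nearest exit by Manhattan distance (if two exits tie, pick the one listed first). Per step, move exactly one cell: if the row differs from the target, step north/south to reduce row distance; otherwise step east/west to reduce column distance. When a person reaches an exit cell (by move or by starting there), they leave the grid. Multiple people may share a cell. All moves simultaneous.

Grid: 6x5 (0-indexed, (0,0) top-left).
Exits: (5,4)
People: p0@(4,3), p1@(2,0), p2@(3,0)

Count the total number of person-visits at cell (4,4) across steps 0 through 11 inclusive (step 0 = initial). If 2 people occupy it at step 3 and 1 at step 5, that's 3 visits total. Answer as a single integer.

Answer: 0

Derivation:
Step 0: p0@(4,3) p1@(2,0) p2@(3,0) -> at (4,4): 0 [-], cum=0
Step 1: p0@(5,3) p1@(3,0) p2@(4,0) -> at (4,4): 0 [-], cum=0
Step 2: p0@ESC p1@(4,0) p2@(5,0) -> at (4,4): 0 [-], cum=0
Step 3: p0@ESC p1@(5,0) p2@(5,1) -> at (4,4): 0 [-], cum=0
Step 4: p0@ESC p1@(5,1) p2@(5,2) -> at (4,4): 0 [-], cum=0
Step 5: p0@ESC p1@(5,2) p2@(5,3) -> at (4,4): 0 [-], cum=0
Step 6: p0@ESC p1@(5,3) p2@ESC -> at (4,4): 0 [-], cum=0
Step 7: p0@ESC p1@ESC p2@ESC -> at (4,4): 0 [-], cum=0
Total visits = 0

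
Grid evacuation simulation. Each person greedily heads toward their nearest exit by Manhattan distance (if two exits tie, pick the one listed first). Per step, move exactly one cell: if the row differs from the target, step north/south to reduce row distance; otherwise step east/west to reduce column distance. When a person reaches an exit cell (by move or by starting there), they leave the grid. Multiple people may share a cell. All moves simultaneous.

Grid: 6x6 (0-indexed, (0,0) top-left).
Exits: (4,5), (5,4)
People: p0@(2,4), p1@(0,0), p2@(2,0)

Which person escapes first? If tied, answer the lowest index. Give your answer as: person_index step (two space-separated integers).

Answer: 0 3

Derivation:
Step 1: p0:(2,4)->(3,4) | p1:(0,0)->(1,0) | p2:(2,0)->(3,0)
Step 2: p0:(3,4)->(4,4) | p1:(1,0)->(2,0) | p2:(3,0)->(4,0)
Step 3: p0:(4,4)->(4,5)->EXIT | p1:(2,0)->(3,0) | p2:(4,0)->(4,1)
Step 4: p0:escaped | p1:(3,0)->(4,0) | p2:(4,1)->(4,2)
Step 5: p0:escaped | p1:(4,0)->(4,1) | p2:(4,2)->(4,3)
Step 6: p0:escaped | p1:(4,1)->(4,2) | p2:(4,3)->(4,4)
Step 7: p0:escaped | p1:(4,2)->(4,3) | p2:(4,4)->(4,5)->EXIT
Step 8: p0:escaped | p1:(4,3)->(4,4) | p2:escaped
Step 9: p0:escaped | p1:(4,4)->(4,5)->EXIT | p2:escaped
Exit steps: [3, 9, 7]
First to escape: p0 at step 3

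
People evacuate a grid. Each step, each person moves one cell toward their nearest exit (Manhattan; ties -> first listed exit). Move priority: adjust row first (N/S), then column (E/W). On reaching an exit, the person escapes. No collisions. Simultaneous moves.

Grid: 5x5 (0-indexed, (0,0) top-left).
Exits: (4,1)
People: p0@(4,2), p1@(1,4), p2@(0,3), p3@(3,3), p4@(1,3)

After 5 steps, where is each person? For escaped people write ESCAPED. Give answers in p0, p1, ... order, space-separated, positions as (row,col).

Step 1: p0:(4,2)->(4,1)->EXIT | p1:(1,4)->(2,4) | p2:(0,3)->(1,3) | p3:(3,3)->(4,3) | p4:(1,3)->(2,3)
Step 2: p0:escaped | p1:(2,4)->(3,4) | p2:(1,3)->(2,3) | p3:(4,3)->(4,2) | p4:(2,3)->(3,3)
Step 3: p0:escaped | p1:(3,4)->(4,4) | p2:(2,3)->(3,3) | p3:(4,2)->(4,1)->EXIT | p4:(3,3)->(4,3)
Step 4: p0:escaped | p1:(4,4)->(4,3) | p2:(3,3)->(4,3) | p3:escaped | p4:(4,3)->(4,2)
Step 5: p0:escaped | p1:(4,3)->(4,2) | p2:(4,3)->(4,2) | p3:escaped | p4:(4,2)->(4,1)->EXIT

ESCAPED (4,2) (4,2) ESCAPED ESCAPED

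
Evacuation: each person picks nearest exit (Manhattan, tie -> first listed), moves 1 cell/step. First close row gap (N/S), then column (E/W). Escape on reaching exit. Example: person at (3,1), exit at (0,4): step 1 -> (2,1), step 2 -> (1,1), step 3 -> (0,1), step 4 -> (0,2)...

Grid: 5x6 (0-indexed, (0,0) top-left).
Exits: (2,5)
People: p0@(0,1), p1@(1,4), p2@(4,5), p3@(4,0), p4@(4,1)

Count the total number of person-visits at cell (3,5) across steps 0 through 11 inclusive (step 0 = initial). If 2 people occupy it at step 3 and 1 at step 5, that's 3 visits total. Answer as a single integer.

Step 0: p0@(0,1) p1@(1,4) p2@(4,5) p3@(4,0) p4@(4,1) -> at (3,5): 0 [-], cum=0
Step 1: p0@(1,1) p1@(2,4) p2@(3,5) p3@(3,0) p4@(3,1) -> at (3,5): 1 [p2], cum=1
Step 2: p0@(2,1) p1@ESC p2@ESC p3@(2,0) p4@(2,1) -> at (3,5): 0 [-], cum=1
Step 3: p0@(2,2) p1@ESC p2@ESC p3@(2,1) p4@(2,2) -> at (3,5): 0 [-], cum=1
Step 4: p0@(2,3) p1@ESC p2@ESC p3@(2,2) p4@(2,3) -> at (3,5): 0 [-], cum=1
Step 5: p0@(2,4) p1@ESC p2@ESC p3@(2,3) p4@(2,4) -> at (3,5): 0 [-], cum=1
Step 6: p0@ESC p1@ESC p2@ESC p3@(2,4) p4@ESC -> at (3,5): 0 [-], cum=1
Step 7: p0@ESC p1@ESC p2@ESC p3@ESC p4@ESC -> at (3,5): 0 [-], cum=1
Total visits = 1

Answer: 1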